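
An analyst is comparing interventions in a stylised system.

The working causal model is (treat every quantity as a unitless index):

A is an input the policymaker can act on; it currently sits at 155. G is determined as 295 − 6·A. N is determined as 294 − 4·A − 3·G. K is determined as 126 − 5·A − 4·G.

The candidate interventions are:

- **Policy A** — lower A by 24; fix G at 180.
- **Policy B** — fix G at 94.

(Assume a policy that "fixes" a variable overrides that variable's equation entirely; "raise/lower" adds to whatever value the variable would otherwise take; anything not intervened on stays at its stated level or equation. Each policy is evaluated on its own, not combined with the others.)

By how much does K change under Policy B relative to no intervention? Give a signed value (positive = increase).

-2916

Baseline:
  A = 155
  G = 295 − 6·155 = -635
  K = 126 − 5·155 − 4·(-635) = 1891
Policy B (G := 94):
  A = 155
  G = 94
  K = 126 − 5·155 − 4·94 = -1025
Change in K: -1025 − 1891 = -2916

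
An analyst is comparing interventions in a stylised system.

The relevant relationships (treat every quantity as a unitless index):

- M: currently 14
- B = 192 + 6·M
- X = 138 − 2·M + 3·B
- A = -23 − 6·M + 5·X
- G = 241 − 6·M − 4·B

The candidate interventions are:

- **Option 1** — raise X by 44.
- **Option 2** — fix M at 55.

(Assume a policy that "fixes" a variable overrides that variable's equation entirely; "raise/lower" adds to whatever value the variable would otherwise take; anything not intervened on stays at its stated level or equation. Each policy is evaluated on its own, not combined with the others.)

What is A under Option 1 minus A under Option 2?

-2814

Option 1 (X + 44):
  M = 14
  B = 192 + 6·14 = 276
  X = 138 − 2·14 + 3·276 (+44 from intervention) = 982
  A = -23 − 6·14 + 5·982 = 4803
Option 2 (M := 55):
  M = 55
  B = 192 + 6·55 = 522
  X = 138 − 2·55 + 3·522 = 1594
  A = -23 − 6·55 + 5·1594 = 7617
A: 4803 − 7617 = -2814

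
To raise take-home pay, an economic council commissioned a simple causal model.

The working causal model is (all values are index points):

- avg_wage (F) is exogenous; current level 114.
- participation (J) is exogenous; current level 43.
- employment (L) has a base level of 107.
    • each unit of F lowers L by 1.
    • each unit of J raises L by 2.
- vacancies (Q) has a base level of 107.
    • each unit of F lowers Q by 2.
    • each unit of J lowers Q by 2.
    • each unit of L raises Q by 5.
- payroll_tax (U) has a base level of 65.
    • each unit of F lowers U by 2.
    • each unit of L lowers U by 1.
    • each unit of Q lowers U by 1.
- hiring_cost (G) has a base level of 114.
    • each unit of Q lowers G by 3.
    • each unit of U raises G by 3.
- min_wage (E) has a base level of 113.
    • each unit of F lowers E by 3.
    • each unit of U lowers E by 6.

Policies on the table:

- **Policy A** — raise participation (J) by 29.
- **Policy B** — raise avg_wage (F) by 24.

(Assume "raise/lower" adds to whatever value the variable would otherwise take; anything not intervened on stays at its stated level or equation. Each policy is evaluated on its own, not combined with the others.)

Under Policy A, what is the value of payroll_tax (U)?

Policy A (J + 29):
  F = 114
  J = 43 + 29 = 72
  L = 107 − 114 + 2·72 = 137
  Q = 107 − 2·114 − 2·72 + 5·137 = 420
  U = 65 − 2·114 − 137 − 420 = -720

-720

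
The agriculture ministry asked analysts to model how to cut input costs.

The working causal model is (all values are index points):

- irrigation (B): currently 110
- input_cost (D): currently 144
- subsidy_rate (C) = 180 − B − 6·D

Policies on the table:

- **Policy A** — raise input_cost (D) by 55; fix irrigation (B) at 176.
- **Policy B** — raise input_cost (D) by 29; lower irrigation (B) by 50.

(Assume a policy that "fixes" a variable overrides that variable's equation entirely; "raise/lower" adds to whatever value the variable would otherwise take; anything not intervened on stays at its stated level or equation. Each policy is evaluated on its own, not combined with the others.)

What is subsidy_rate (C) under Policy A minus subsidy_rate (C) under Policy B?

-272

Policy A (D + 55, B := 176):
  B = 176
  D = 144 + 55 = 199
  C = 180 − 176 − 6·199 = -1190
Policy B (D + 29, B − 50):
  B = 110 − 50 = 60
  D = 144 + 29 = 173
  C = 180 − 60 − 6·173 = -918
C: -1190 − (-918) = -272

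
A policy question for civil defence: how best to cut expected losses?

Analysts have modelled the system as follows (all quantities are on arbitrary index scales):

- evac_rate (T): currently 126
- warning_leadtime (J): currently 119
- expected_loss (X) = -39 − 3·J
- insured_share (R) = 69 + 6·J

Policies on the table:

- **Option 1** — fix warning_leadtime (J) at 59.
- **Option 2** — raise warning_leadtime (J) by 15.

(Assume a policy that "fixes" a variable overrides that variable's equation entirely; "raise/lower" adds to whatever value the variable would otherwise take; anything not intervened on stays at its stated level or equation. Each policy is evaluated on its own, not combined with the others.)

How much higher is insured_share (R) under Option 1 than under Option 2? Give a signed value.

-450

Option 1 (J := 59):
  J = 59
  R = 69 + 6·59 = 423
Option 2 (J + 15):
  J = 119 + 15 = 134
  R = 69 + 6·134 = 873
R: 423 − 873 = -450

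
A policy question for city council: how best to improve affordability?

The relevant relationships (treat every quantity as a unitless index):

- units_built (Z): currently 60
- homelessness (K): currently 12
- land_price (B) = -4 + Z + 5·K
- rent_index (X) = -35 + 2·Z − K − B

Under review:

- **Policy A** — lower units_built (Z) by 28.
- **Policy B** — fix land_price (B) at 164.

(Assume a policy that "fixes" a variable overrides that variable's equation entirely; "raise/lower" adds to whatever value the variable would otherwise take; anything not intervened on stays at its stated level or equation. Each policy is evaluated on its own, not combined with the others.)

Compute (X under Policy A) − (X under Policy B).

Policy A (Z − 28):
  Z = 60 − 28 = 32
  K = 12
  B = -4 + 32 + 5·12 = 88
  X = -35 + 2·32 − 12 − 88 = -71
Policy B (B := 164):
  Z = 60
  K = 12
  B = 164
  X = -35 + 2·60 − 12 − 164 = -91
X: -71 − (-91) = 20

20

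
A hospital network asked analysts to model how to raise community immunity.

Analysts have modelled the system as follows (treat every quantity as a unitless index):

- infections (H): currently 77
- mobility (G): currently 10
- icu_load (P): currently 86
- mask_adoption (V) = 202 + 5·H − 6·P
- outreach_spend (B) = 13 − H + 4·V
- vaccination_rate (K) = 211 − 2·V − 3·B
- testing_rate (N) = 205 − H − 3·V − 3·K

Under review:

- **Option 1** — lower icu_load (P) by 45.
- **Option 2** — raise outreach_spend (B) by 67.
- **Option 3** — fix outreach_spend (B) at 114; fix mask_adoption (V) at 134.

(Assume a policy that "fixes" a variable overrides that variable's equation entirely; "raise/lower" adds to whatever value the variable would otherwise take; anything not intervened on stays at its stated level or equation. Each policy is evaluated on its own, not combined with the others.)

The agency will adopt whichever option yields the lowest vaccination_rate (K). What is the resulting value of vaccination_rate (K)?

-4371

Option 1 (P − 45):
  H = 77
  P = 86 − 45 = 41
  V = 202 + 5·77 − 6·41 = 341
  B = 13 − 77 + 4·341 = 1300
  K = 211 − 2·341 − 3·1300 = -4371
Option 2 (B + 67):
  H = 77
  P = 86
  V = 202 + 5·77 − 6·86 = 71
  B = 13 − 77 + 4·71 (+67 from intervention) = 287
  K = 211 − 2·71 − 3·287 = -792
Option 3 (B := 114, V := 134):
  H = 77
  P = 86
  V = 134
  B = 114
  K = 211 − 2·134 − 3·114 = -399
Comparing — Option 1: K=-4371, Option 2: K=-792, Option 3: K=-399. Lowest is -4371 (Option 1).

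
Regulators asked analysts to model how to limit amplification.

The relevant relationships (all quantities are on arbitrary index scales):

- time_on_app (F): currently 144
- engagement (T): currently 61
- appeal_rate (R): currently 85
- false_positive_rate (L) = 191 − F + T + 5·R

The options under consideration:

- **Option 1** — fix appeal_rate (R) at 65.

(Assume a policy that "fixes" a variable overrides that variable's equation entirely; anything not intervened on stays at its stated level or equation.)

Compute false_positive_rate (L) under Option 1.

433

Option 1 (R := 65):
  F = 144
  T = 61
  R = 65
  L = 191 − 144 + 61 + 5·65 = 433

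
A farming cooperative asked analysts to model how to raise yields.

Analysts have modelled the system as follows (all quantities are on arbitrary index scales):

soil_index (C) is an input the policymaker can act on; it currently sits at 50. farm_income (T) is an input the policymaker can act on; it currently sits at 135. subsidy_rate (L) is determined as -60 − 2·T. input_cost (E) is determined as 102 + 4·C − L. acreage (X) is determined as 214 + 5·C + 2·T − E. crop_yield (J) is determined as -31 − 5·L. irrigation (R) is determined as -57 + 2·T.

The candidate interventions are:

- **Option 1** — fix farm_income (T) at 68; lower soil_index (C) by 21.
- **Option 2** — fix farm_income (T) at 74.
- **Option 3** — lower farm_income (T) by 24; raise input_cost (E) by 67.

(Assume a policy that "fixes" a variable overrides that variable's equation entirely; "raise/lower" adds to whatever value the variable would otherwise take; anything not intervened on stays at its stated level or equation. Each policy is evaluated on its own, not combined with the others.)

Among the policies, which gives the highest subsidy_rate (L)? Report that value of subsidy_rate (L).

-196

Option 1 (T := 68, C − 21):
  T = 68
  L = -60 − 2·68 = -196
Option 2 (T := 74):
  T = 74
  L = -60 − 2·74 = -208
Option 3 (T − 24, E + 67):
  T = 135 − 24 = 111
  L = -60 − 2·111 = -282
Comparing — Option 1: L=-196, Option 2: L=-208, Option 3: L=-282. Highest is -196 (Option 1).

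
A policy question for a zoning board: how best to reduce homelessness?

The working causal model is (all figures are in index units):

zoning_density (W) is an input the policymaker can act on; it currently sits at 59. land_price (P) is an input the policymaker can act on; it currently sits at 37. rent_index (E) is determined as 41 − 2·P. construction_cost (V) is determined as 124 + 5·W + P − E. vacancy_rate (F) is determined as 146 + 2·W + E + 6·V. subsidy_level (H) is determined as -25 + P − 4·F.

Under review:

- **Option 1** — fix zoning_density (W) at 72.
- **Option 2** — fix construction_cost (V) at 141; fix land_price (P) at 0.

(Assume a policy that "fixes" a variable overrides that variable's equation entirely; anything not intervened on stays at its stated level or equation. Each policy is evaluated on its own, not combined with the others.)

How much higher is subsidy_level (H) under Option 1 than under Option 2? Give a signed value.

Option 1 (W := 72):
  W = 72
  P = 37
  E = 41 − 2·37 = -33
  V = 124 + 5·72 + 37 − (-33) = 554
  F = 146 + 2·72 + (-33) + 6·554 = 3581
  H = -25 + 37 − 4·3581 = -14312
Option 2 (V := 141, P := 0):
  W = 59
  P = 0
  E = 41 − 2·0 = 41
  V = 141
  F = 146 + 2·59 + 41 + 6·141 = 1151
  H = -25 + 0 − 4·1151 = -4629
H: -14312 − (-4629) = -9683

-9683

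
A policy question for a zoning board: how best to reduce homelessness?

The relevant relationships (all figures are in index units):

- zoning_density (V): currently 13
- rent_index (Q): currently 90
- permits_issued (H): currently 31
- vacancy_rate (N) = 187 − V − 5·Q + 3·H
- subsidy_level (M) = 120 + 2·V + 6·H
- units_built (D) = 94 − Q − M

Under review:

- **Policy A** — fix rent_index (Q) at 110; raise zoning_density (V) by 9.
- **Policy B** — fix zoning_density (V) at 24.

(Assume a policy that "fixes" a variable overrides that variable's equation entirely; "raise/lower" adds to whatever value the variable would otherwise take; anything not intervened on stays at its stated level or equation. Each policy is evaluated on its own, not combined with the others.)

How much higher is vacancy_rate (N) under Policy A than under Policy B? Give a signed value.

Policy A (Q := 110, V + 9):
  V = 13 + 9 = 22
  Q = 110
  H = 31
  N = 187 − 22 − 5·110 + 3·31 = -292
Policy B (V := 24):
  V = 24
  Q = 90
  H = 31
  N = 187 − 24 − 5·90 + 3·31 = -194
N: -292 − (-194) = -98

-98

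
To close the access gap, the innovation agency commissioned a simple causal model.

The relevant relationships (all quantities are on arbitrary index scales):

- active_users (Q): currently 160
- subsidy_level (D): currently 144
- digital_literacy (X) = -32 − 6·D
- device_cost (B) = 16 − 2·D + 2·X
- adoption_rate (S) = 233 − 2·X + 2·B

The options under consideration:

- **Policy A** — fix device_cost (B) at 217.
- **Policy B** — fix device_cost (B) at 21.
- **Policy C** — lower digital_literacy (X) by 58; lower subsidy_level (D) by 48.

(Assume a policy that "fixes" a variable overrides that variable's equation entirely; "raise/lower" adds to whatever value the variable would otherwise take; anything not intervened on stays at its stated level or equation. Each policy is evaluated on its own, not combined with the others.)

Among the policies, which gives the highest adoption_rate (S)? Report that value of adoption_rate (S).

2459

Policy A (B := 217):
  D = 144
  X = -32 − 6·144 = -896
  B = 217
  S = 233 − 2·(-896) + 2·217 = 2459
Policy B (B := 21):
  D = 144
  X = -32 − 6·144 = -896
  B = 21
  S = 233 − 2·(-896) + 2·21 = 2067
Policy C (X − 58, D − 48):
  D = 144 − 48 = 96
  X = -32 − 6·96 (−58 from intervention) = -666
  B = 16 − 2·96 + 2·(-666) = -1508
  S = 233 − 2·(-666) + 2·(-1508) = -1451
Comparing — Policy A: S=2459, Policy B: S=2067, Policy C: S=-1451. Highest is 2459 (Policy A).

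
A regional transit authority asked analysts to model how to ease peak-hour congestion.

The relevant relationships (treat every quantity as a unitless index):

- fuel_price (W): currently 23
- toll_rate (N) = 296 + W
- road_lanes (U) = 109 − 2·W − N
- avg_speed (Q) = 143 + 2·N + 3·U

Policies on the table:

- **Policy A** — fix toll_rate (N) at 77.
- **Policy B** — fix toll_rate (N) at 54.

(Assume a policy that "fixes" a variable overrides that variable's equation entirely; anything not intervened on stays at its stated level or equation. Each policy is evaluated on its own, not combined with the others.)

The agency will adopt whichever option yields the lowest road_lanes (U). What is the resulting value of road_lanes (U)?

-14

Policy A (N := 77):
  W = 23
  N = 77
  U = 109 − 2·23 − 77 = -14
Policy B (N := 54):
  W = 23
  N = 54
  U = 109 − 2·23 − 54 = 9
Comparing — Policy A: U=-14, Policy B: U=9. Lowest is -14 (Policy A).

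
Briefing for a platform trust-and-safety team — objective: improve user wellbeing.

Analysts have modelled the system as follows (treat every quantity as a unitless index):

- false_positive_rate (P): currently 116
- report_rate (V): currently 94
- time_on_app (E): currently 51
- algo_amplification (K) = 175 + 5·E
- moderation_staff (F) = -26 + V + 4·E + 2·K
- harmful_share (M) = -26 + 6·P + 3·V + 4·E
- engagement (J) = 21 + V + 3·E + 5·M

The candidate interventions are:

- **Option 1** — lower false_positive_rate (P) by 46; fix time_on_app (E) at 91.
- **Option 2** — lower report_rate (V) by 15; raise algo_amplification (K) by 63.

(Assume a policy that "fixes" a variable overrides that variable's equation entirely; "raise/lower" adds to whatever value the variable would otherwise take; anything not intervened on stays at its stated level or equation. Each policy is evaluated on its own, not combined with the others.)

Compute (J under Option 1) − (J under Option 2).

-220

Option 1 (P − 46, E := 91):
  P = 116 − 46 = 70
  V = 94
  E = 91
  M = -26 + 6·70 + 3·94 + 4·91 = 1040
  J = 21 + 94 + 3·91 + 5·1040 = 5588
Option 2 (V − 15, K + 63):
  P = 116
  V = 94 − 15 = 79
  E = 51
  M = -26 + 6·116 + 3·79 + 4·51 = 1111
  J = 21 + 79 + 3·51 + 5·1111 = 5808
J: 5588 − 5808 = -220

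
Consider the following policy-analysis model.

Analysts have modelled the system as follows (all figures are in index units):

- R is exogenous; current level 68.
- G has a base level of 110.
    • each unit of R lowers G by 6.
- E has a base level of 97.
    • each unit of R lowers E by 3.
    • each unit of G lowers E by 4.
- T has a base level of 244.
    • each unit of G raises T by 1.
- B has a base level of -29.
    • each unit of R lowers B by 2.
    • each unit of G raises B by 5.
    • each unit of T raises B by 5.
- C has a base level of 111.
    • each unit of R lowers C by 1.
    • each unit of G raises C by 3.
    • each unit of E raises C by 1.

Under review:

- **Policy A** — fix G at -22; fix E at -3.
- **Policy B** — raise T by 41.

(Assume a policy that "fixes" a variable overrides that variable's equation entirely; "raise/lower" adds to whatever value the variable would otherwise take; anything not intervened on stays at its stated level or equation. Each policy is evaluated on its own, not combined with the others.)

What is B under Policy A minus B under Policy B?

2555

Policy A (G := -22, E := -3):
  R = 68
  G = -22
  T = 244 + (-22) = 222
  B = -29 − 2·68 + 5·(-22) + 5·222 = 835
Policy B (T + 41):
  R = 68
  G = 110 − 6·68 = -298
  T = 244 + (-298) (+41 from intervention) = -13
  B = -29 − 2·68 + 5·(-298) + 5·(-13) = -1720
B: 835 − (-1720) = 2555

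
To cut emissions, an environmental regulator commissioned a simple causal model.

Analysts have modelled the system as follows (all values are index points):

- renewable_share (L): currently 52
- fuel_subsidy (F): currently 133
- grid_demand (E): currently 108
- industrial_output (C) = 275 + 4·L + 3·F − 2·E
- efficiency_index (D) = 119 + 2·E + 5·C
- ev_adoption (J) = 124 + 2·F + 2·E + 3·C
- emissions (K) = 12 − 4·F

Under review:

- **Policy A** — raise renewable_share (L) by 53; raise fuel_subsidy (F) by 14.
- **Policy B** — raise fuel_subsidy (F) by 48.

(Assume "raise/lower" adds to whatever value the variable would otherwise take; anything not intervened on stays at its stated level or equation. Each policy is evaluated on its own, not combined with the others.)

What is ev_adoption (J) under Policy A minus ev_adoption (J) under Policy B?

262

Policy A (L + 53, F + 14):
  L = 52 + 53 = 105
  F = 133 + 14 = 147
  E = 108
  C = 275 + 4·105 + 3·147 − 2·108 = 920
  J = 124 + 2·147 + 2·108 + 3·920 = 3394
Policy B (F + 48):
  L = 52
  F = 133 + 48 = 181
  E = 108
  C = 275 + 4·52 + 3·181 − 2·108 = 810
  J = 124 + 2·181 + 2·108 + 3·810 = 3132
J: 3394 − 3132 = 262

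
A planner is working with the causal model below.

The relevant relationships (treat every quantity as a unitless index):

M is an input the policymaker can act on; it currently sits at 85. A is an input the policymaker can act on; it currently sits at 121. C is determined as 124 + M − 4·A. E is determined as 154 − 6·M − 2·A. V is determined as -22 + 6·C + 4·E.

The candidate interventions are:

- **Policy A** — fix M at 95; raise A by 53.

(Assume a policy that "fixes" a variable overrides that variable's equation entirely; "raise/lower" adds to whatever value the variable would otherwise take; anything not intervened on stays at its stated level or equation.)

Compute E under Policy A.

-764

Policy A (M := 95, A + 53):
  M = 95
  A = 121 + 53 = 174
  E = 154 − 6·95 − 2·174 = -764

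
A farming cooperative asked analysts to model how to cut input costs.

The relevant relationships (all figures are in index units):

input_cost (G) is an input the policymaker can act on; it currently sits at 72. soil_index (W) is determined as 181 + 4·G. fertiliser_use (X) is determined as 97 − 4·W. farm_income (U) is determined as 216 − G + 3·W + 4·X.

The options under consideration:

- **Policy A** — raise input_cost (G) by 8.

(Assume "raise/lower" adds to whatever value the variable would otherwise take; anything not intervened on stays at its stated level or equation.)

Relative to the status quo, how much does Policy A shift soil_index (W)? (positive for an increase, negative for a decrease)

32

Baseline:
  G = 72
  W = 181 + 4·72 = 469
Policy A (G + 8):
  G = 72 + 8 = 80
  W = 181 + 4·80 = 501
Change in W: 501 − 469 = 32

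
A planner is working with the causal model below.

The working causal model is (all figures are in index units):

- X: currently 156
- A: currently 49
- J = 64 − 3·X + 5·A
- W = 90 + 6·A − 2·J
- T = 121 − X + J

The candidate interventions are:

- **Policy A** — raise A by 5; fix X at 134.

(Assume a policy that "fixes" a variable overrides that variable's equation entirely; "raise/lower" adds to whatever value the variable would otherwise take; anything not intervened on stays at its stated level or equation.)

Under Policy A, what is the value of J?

-68

Policy A (A + 5, X := 134):
  X = 134
  A = 49 + 5 = 54
  J = 64 − 3·134 + 5·54 = -68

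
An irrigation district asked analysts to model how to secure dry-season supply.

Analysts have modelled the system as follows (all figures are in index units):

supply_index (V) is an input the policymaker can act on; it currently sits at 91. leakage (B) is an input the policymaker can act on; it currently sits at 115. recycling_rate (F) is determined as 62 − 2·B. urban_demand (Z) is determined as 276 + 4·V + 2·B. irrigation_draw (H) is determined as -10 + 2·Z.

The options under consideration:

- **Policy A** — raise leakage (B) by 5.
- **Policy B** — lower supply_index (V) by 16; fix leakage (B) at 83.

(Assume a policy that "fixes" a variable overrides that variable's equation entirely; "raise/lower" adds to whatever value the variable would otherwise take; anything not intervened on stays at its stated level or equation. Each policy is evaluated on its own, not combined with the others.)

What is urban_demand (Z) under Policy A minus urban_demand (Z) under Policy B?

138

Policy A (B + 5):
  V = 91
  B = 115 + 5 = 120
  Z = 276 + 4·91 + 2·120 = 880
Policy B (V − 16, B := 83):
  V = 91 − 16 = 75
  B = 83
  Z = 276 + 4·75 + 2·83 = 742
Z: 880 − 742 = 138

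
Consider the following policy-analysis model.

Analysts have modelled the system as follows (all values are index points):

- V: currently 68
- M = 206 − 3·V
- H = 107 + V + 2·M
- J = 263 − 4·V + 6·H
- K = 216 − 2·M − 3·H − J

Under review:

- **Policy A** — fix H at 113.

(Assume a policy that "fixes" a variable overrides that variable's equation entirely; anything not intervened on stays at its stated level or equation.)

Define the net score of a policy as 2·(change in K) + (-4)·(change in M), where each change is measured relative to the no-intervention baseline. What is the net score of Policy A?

1188

Baseline:
  V = 68
  M = 206 − 3·68 = 2
  H = 107 + 68 + 2·2 = 179
  J = 263 − 4·68 + 6·179 = 1065
  K = 216 − 2·2 − 3·179 − 1065 = -1390
Policy A (H := 113):
  V = 68
  M = 206 − 3·68 = 2
  H = 113
  J = 263 − 4·68 + 6·113 = 669
  K = 216 − 2·2 − 3·113 − 669 = -796
ΔK = -796 − (-1390) = 594; ΔM = 2 − 2 = 0
Score = 2·594 + (-4)·0 = 1188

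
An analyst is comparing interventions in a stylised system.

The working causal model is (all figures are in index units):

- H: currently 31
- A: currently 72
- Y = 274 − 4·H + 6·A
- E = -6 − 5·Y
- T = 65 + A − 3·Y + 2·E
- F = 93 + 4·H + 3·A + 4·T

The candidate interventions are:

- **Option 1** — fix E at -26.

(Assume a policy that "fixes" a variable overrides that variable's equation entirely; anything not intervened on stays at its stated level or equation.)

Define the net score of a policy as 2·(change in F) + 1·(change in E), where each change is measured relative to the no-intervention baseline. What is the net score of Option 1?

Baseline:
  H = 31
  A = 72
  Y = 274 − 4·31 + 6·72 = 582
  E = -6 − 5·582 = -2916
  T = 65 + 72 − 3·582 + 2·(-2916) = -7441
  F = 93 + 4·31 + 3·72 + 4·(-7441) = -29331
Option 1 (E := -26):
  H = 31
  A = 72
  Y = 274 − 4·31 + 6·72 = 582
  E = -26
  T = 65 + 72 − 3·582 + 2·(-26) = -1661
  F = 93 + 4·31 + 3·72 + 4·(-1661) = -6211
ΔF = -6211 − (-29331) = 23120; ΔE = -26 − (-2916) = 2890
Score = 2·23120 + 1·2890 = 49130

49130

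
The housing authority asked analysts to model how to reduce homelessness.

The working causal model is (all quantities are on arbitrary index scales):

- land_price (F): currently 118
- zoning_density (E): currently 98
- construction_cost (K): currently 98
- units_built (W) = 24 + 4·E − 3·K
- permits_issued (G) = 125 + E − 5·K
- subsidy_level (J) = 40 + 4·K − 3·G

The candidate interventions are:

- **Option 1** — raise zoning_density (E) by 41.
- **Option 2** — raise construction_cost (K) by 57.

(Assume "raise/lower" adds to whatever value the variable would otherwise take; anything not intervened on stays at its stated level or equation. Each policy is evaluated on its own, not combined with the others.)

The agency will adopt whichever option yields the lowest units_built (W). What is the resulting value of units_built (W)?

Option 1 (E + 41):
  E = 98 + 41 = 139
  K = 98
  W = 24 + 4·139 − 3·98 = 286
Option 2 (K + 57):
  E = 98
  K = 98 + 57 = 155
  W = 24 + 4·98 − 3·155 = -49
Comparing — Option 1: W=286, Option 2: W=-49. Lowest is -49 (Option 2).

-49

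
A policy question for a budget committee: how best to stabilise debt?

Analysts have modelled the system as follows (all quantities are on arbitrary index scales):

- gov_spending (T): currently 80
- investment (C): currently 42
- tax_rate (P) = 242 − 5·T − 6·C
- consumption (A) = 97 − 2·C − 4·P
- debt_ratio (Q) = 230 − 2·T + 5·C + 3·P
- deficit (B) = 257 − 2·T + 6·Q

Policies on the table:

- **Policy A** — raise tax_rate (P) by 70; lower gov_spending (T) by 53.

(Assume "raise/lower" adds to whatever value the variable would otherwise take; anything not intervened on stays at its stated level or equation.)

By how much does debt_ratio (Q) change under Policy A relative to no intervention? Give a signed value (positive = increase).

Baseline:
  T = 80
  C = 42
  P = 242 − 5·80 − 6·42 = -410
  Q = 230 − 2·80 + 5·42 + 3·(-410) = -950
Policy A (P + 70, T − 53):
  T = 80 − 53 = 27
  C = 42
  P = 242 − 5·27 − 6·42 (+70 from intervention) = -75
  Q = 230 − 2·27 + 5·42 + 3·(-75) = 161
Change in Q: 161 − (-950) = 1111

1111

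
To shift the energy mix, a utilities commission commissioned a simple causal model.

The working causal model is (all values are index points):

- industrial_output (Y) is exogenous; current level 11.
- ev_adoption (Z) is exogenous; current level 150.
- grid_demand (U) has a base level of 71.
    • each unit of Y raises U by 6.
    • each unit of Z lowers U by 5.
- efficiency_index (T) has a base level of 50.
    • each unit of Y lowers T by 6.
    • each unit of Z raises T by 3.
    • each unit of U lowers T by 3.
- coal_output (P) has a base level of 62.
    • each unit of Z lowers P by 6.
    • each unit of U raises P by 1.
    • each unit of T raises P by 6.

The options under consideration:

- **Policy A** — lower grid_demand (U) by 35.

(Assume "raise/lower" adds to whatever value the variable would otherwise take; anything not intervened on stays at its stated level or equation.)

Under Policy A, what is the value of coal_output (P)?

12782

Policy A (U − 35):
  Y = 11
  Z = 150
  U = 71 + 6·11 − 5·150 (−35 from intervention) = -648
  T = 50 − 6·11 + 3·150 − 3·(-648) = 2378
  P = 62 − 6·150 + (-648) + 6·2378 = 12782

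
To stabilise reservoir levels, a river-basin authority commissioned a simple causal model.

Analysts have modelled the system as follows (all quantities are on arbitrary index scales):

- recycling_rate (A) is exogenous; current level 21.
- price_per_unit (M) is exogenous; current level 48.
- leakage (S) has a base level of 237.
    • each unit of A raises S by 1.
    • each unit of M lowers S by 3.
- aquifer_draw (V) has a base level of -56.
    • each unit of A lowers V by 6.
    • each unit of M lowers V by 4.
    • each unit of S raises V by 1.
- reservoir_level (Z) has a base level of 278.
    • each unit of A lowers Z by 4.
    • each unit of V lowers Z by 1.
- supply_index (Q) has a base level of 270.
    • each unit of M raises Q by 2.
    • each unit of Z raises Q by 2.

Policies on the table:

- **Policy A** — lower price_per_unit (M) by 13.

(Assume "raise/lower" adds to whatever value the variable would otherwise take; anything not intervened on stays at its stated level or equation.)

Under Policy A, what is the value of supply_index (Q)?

1066

Policy A (M − 13):
  A = 21
  M = 48 − 13 = 35
  S = 237 + 21 − 3·35 = 153
  V = -56 − 6·21 − 4·35 + 153 = -169
  Z = 278 − 4·21 − (-169) = 363
  Q = 270 + 2·35 + 2·363 = 1066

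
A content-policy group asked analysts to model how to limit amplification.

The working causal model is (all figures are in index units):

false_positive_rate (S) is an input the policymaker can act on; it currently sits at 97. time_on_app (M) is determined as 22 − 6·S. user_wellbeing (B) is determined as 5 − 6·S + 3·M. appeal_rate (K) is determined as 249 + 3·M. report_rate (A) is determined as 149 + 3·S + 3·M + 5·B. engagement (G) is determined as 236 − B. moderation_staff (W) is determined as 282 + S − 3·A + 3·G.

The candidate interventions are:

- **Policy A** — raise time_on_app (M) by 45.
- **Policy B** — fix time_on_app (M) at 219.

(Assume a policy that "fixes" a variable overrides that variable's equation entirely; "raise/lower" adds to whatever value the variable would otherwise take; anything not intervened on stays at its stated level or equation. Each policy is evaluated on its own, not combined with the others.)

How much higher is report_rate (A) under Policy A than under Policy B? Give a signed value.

-13212

Policy A (M + 45):
  S = 97
  M = 22 − 6·97 (+45 from intervention) = -515
  B = 5 − 6·97 + 3·(-515) = -2122
  A = 149 + 3·97 + 3·(-515) + 5·(-2122) = -11715
Policy B (M := 219):
  S = 97
  M = 219
  B = 5 − 6·97 + 3·219 = 80
  A = 149 + 3·97 + 3·219 + 5·80 = 1497
A: -11715 − 1497 = -13212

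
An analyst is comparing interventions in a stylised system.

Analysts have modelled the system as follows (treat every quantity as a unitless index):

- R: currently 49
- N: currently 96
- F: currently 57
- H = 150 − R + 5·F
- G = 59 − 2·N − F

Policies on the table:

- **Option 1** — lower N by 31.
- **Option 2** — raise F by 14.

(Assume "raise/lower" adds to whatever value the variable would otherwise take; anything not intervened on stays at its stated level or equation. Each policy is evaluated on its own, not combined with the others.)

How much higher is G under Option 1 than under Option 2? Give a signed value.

Option 1 (N − 31):
  N = 96 − 31 = 65
  F = 57
  G = 59 − 2·65 − 57 = -128
Option 2 (F + 14):
  N = 96
  F = 57 + 14 = 71
  G = 59 − 2·96 − 71 = -204
G: -128 − (-204) = 76

76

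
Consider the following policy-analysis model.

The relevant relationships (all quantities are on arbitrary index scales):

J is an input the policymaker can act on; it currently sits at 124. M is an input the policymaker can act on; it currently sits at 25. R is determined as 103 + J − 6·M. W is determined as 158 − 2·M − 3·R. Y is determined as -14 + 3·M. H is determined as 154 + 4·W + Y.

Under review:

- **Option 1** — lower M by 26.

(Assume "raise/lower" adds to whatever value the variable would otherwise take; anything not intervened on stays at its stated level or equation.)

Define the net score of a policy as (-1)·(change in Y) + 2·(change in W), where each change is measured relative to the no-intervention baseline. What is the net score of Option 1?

Baseline:
  J = 124
  M = 25
  R = 103 + 124 − 6·25 = 77
  W = 158 − 2·25 − 3·77 = -123
  Y = -14 + 3·25 = 61
Option 1 (M − 26):
  J = 124
  M = 25 − 26 = -1
  R = 103 + 124 − 6·(-1) = 233
  W = 158 − 2·(-1) − 3·233 = -539
  Y = -14 + 3·(-1) = -17
ΔY = -17 − 61 = -78; ΔW = -539 − (-123) = -416
Score = (-1)·(-78) + 2·(-416) = -754

-754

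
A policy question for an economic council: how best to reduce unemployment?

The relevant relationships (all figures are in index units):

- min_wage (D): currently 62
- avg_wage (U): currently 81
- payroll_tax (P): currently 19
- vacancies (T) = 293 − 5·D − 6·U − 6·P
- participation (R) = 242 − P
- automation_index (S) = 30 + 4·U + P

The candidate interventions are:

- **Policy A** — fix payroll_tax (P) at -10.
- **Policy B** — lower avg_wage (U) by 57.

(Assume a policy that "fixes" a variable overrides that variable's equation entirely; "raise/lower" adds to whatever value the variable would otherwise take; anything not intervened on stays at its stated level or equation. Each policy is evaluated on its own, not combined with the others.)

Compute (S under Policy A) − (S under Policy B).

199

Policy A (P := -10):
  U = 81
  P = -10
  S = 30 + 4·81 + (-10) = 344
Policy B (U − 57):
  U = 81 − 57 = 24
  P = 19
  S = 30 + 4·24 + 19 = 145
S: 344 − 145 = 199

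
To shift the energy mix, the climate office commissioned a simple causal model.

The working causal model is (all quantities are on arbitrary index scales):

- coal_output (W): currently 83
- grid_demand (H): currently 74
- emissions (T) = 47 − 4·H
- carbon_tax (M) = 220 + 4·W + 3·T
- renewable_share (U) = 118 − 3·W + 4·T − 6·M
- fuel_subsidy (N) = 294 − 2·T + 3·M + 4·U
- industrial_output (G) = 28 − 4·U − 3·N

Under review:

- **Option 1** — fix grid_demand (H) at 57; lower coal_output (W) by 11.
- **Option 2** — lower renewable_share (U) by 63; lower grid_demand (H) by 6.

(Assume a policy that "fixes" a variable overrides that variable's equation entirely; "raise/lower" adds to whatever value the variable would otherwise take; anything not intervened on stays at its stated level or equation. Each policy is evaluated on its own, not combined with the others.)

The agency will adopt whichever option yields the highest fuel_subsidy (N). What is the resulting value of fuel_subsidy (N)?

-1049

Option 1 (H := 57, W − 11):
  W = 83 − 11 = 72
  H = 57
  T = 47 − 4·57 = -181
  M = 220 + 4·72 + 3·(-181) = -35
  U = 118 − 3·72 + 4·(-181) − 6·(-35) = -612
  N = 294 − 2·(-181) + 3·(-35) + 4·(-612) = -1897
Option 2 (U − 63, H − 6):
  W = 83
  H = 74 − 6 = 68
  T = 47 − 4·68 = -225
  M = 220 + 4·83 + 3·(-225) = -123
  U = 118 − 3·83 + 4·(-225) − 6·(-123) (−63 from intervention) = -356
  N = 294 − 2·(-225) + 3·(-123) + 4·(-356) = -1049
Comparing — Option 1: N=-1897, Option 2: N=-1049. Highest is -1049 (Option 2).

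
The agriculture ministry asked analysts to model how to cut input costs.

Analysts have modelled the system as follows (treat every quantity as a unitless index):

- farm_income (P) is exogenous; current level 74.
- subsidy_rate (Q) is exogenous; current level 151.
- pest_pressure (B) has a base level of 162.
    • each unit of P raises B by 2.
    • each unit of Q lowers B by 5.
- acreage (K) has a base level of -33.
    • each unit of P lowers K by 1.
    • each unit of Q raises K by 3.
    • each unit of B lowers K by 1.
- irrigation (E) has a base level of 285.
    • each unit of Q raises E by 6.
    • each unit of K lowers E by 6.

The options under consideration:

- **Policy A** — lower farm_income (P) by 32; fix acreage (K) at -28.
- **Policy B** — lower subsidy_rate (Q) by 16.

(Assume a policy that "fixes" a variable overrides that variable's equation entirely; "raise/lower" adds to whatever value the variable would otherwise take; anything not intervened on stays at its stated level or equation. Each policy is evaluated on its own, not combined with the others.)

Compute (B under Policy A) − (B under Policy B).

Policy A (P − 32, K := -28):
  P = 74 − 32 = 42
  Q = 151
  B = 162 + 2·42 − 5·151 = -509
Policy B (Q − 16):
  P = 74
  Q = 151 − 16 = 135
  B = 162 + 2·74 − 5·135 = -365
B: -509 − (-365) = -144

-144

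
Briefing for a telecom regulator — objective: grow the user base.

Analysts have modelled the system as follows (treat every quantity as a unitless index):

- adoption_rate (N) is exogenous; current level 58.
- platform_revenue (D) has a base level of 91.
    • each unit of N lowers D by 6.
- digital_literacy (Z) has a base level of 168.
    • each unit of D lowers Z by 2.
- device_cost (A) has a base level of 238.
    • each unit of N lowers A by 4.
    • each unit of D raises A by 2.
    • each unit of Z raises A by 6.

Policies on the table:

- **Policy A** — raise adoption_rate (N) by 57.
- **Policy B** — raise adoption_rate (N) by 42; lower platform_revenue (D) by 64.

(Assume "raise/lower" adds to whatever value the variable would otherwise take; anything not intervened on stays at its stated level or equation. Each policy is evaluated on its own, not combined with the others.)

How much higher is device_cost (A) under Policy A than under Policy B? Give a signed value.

200

Policy A (N + 57):
  N = 58 + 57 = 115
  D = 91 − 6·115 = -599
  Z = 168 − 2·(-599) = 1366
  A = 238 − 4·115 + 2·(-599) + 6·1366 = 6776
Policy B (N + 42, D − 64):
  N = 58 + 42 = 100
  D = 91 − 6·100 (−64 from intervention) = -573
  Z = 168 − 2·(-573) = 1314
  A = 238 − 4·100 + 2·(-573) + 6·1314 = 6576
A: 6776 − 6576 = 200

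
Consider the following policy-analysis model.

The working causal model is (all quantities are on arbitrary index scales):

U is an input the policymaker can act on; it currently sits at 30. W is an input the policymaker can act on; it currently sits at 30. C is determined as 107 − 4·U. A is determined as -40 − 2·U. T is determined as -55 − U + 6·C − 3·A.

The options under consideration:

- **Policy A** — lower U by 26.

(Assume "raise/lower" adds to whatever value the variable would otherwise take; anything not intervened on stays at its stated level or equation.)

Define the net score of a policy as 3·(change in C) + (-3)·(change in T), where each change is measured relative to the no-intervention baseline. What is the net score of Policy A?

-1170

Baseline:
  U = 30
  C = 107 − 4·30 = -13
  A = -40 − 2·30 = -100
  T = -55 − 30 + 6·(-13) − 3·(-100) = 137
Policy A (U − 26):
  U = 30 − 26 = 4
  C = 107 − 4·4 = 91
  A = -40 − 2·4 = -48
  T = -55 − 4 + 6·91 − 3·(-48) = 631
ΔC = 91 − (-13) = 104; ΔT = 631 − 137 = 494
Score = 3·104 + (-3)·494 = -1170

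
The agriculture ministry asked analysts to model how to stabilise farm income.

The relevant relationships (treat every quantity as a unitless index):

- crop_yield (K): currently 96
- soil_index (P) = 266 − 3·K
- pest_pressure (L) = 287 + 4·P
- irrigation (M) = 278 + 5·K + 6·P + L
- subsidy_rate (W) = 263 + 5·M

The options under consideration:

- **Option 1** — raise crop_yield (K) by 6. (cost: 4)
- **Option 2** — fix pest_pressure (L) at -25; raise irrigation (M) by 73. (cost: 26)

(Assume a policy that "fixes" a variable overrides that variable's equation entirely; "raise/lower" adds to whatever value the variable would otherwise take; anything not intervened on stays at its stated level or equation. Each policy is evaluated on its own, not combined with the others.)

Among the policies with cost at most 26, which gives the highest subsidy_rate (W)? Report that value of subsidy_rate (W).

3638

Option 1 (K + 6):
  K = 96 + 6 = 102
  P = 266 − 3·102 = -40
  L = 287 + 4·(-40) = 127
  M = 278 + 5·102 + 6·(-40) + 127 = 675
  W = 263 + 5·675 = 3638
Option 2 (L := -25, M + 73):
  K = 96
  P = 266 − 3·96 = -22
  L = -25
  M = 278 + 5·96 + 6·(-22) + (-25) (+73 from intervention) = 674
  W = 263 + 5·674 = 3633
Comparing — Option 1: W=3638, Option 2: W=3633. Highest is 3638 (Option 1).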